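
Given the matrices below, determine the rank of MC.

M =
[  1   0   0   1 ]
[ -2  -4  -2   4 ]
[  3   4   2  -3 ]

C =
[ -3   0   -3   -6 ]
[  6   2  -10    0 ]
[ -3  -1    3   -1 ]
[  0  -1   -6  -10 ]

First compute MC:
[[ -3,  -1,  -9, -16],
 [-12, -10,  16, -26],
 [  9,   9, -25,  10]]
Now row reduce the product.
R2 ← R2 − (4)·R1: [0, -6, 52, 38]
R3 ← R3 + (3)·R1: [0, 6, -52, -38]
R3 ← R3 + R2: [0, 0, 0, 0]
2 nonzero rows, so rank(MC) = 2.

2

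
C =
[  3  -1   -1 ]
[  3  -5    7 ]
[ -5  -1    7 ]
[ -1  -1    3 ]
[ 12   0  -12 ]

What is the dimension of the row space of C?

Row reduce to echelon form.
R2 ← R2 − R1: [0, -4, 8]
R3 ← R3 + (5/3)·R1: [0, -8/3, 16/3]
R4 ← R4 + (1/3)·R1: [0, -4/3, 8/3]
R5 ← R5 − (4)·R1: [0, 4, -8]
R3 ← R3 − (2/3)·R2: [0, 0, 0]
R4 ← R4 − (1/3)·R2: [0, 0, 0]
R5 ← R5 + R2: [0, 0, 0]
Echelon form has 2 nonzero rows, so rank(C) = 2.
The row space has dimension equal to the rank: 2.

2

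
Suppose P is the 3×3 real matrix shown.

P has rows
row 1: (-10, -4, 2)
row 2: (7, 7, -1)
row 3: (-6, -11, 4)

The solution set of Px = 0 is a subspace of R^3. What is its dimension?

0

Row reduce to echelon form.
R2 ← R2 + (7/10)·R1: [0, 21/5, 2/5]
R3 ← R3 − (3/5)·R1: [0, -43/5, 14/5]
R3 ← R3 + (43/21)·R2: [0, 0, 76/21]
3 nonzero rows, so rank(P) = 3.
P has 3 columns; by rank–nullity, nullity = 3 − 3 = 0.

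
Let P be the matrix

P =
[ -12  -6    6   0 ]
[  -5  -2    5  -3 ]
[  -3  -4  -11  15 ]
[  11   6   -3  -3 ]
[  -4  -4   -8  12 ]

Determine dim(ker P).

2

Row reduce to echelon form.
R2 ← R2 − (5/12)·R1: [0, 1/2, 5/2, -3]
R3 ← R3 − (1/4)·R1: [0, -5/2, -25/2, 15]
R4 ← R4 + (11/12)·R1: [0, 1/2, 5/2, -3]
R5 ← R5 − (1/3)·R1: [0, -2, -10, 12]
R3 ← R3 + (5)·R2: [0, 0, 0, 0]
R4 ← R4 − R2: [0, 0, 0, 0]
R5 ← R5 + (4)·R2: [0, 0, 0, 0]
2 nonzero rows, so rank(P) = 2.
P has 4 columns; by rank–nullity, nullity = 4 − 2 = 2.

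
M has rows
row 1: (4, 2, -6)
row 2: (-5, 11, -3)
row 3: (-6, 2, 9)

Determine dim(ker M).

Row reduce to echelon form.
R2 ← R2 + (5/4)·R1: [0, 27/2, -21/2]
R3 ← R3 + (3/2)·R1: [0, 5, 0]
R3 ← R3 − (10/27)·R2: [0, 0, 35/9]
3 nonzero rows, so rank(M) = 3.
M has 3 columns; by rank–nullity, nullity = 3 − 3 = 0.

0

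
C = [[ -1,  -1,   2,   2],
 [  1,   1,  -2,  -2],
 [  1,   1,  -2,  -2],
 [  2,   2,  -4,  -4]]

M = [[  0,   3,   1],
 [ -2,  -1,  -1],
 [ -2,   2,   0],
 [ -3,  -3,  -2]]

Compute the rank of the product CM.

1

First compute CM:
[[ -8,  -4,  -4],
 [  8,   4,   4],
 [  8,   4,   4],
 [ 16,   8,   8]]
Now row reduce the product.
R2 ← R2 + R1: [0, 0, 0]
R3 ← R3 + R1: [0, 0, 0]
R4 ← R4 + (2)·R1: [0, 0, 0]
1 nonzero row, so rank(CM) = 1.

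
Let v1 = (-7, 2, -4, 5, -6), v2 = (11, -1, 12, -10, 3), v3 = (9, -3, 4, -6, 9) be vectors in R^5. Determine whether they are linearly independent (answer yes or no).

Form the matrix with these vectors as rows and row reduce.
R2 ← R2 + (11/7)·R1: [0, 15/7, 40/7, -15/7, -45/7]
R3 ← R3 + (9/7)·R1: [0, -3/7, -8/7, 3/7, 9/7]
R3 ← R3 + (1/5)·R2: [0, 0, 0, 0, 0]
2 nonzero rows, so the 3 vectors span a space of dimension 2.
Since 2 < 3, the vectors are linearly dependent.

no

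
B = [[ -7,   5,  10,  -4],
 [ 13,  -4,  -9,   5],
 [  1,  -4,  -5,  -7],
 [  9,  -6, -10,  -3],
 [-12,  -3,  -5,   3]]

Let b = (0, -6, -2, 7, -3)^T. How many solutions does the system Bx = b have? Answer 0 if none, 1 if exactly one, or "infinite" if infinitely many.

0

Row reduce the augmented matrix [B | b].
R2 ← R2 + (13/7)·R1: [0, 37/7, 67/7, -17/7, -6]
R3 ← R3 + (1/7)·R1: [0, -23/7, -25/7, -53/7, -2]
R4 ← R4 + (9/7)·R1: [0, 3/7, 20/7, -57/7, 7]
R5 ← R5 − (12/7)·R1: [0, -81/7, -155/7, 69/7, -3]
R3 ← R3 + (23/37)·R2: [0, 0, 88/37, -336/37, -212/37]
R4 ← R4 − (3/37)·R2: [0, 0, 77/37, -294/37, 277/37]
R5 ← R5 + (81/37)·R2: [0, 0, -44/37, 168/37, -597/37]
R4 ← R4 − (7/8)·R3: [0, 0, 0, 0, 25/2]
R5 ← R5 + (1/2)·R3: [0, 0, 0, 0, -19]
R5 ← R5 + (38/25)·R4: [0, 0, 0, 0, 0]
The echelon form has 4 nonzero rows; the last pivot sits in the augmented column, so rank(B) = 3 but rank([B|b]) = 4.
Since the ranks differ, the system is inconsistent.
It has no solutions.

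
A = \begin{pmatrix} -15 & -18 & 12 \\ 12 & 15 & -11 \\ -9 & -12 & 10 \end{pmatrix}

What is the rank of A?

Row reduce to echelon form.
R2 ← R2 + (4/5)·R1: [0, 3/5, -7/5]
R3 ← R3 − (3/5)·R1: [0, -6/5, 14/5]
R3 ← R3 + (2)·R2: [0, 0, 0]
Echelon form has 2 nonzero rows, so rank(A) = 2.

2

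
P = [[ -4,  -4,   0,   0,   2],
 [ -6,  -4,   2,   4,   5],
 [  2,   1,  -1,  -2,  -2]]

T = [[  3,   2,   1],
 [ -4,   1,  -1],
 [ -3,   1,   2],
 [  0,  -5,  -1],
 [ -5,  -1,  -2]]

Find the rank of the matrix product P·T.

2

First compute PT:
[[ -6, -14,  -4],
 [-33, -39, -12],
 [ 15,  16,   5]]
Now row reduce the product.
R2 ← R2 − (11/2)·R1: [0, 38, 10]
R3 ← R3 + (5/2)·R1: [0, -19, -5]
R3 ← R3 + (1/2)·R2: [0, 0, 0]
2 nonzero rows, so rank(PT) = 2.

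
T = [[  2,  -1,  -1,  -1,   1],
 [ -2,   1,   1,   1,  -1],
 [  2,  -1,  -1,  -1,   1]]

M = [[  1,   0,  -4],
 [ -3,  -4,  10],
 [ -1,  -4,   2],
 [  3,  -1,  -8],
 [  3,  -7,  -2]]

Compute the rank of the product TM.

1

First compute TM:
[[  6,   2, -14],
 [ -6,  -2,  14],
 [  6,   2, -14]]
Now row reduce the product.
R2 ← R2 + R1: [0, 0, 0]
R3 ← R3 − R1: [0, 0, 0]
1 nonzero row, so rank(TM) = 1.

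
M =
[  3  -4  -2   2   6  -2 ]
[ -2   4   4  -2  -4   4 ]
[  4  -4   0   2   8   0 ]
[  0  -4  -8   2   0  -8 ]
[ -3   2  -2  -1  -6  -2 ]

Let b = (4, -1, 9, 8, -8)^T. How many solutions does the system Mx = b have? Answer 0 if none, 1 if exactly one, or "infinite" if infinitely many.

Row reduce the augmented matrix [M | b].
R2 ← R2 + (2/3)·R1: [0, 4/3, 8/3, -2/3, 0, 8/3, 5/3]
R3 ← R3 − (4/3)·R1: [0, 4/3, 8/3, -2/3, 0, 8/3, 11/3]
R5 ← R5 + R1: [0, -2, -4, 1, 0, -4, -4]
R3 ← R3 − R2: [0, 0, 0, 0, 0, 0, 2]
R4 ← R4 + (3)·R2: [0, 0, 0, 0, 0, 0, 13]
R5 ← R5 + (3/2)·R2: [0, 0, 0, 0, 0, 0, -3/2]
R4 ← R4 − (13/2)·R3: [0, 0, 0, 0, 0, 0, 0]
R5 ← R5 + (3/4)·R3: [0, 0, 0, 0, 0, 0, 0]
The echelon form has 3 nonzero rows; the last pivot sits in the augmented column, so rank(M) = 2 but rank([M|b]) = 3.
Since the ranks differ, the system is inconsistent.
It has no solutions.

0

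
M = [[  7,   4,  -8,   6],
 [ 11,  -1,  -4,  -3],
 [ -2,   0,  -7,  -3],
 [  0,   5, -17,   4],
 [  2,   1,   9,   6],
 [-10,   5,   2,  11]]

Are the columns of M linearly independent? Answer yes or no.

no

Row reduce M to echelon form.
R2 ← R2 − (11/7)·R1: [0, -51/7, 60/7, -87/7]
R3 ← R3 + (2/7)·R1: [0, 8/7, -65/7, -9/7]
R5 ← R5 − (2/7)·R1: [0, -1/7, 79/7, 30/7]
R6 ← R6 + (10/7)·R1: [0, 75/7, -66/7, 137/7]
R3 ← R3 + (8/51)·R2: [0, 0, -135/17, -55/17]
R4 ← R4 + (35/51)·R2: [0, 0, -189/17, -77/17]
R5 ← R5 − (1/51)·R2: [0, 0, 189/17, 77/17]
R6 ← R6 + (25/17)·R2: [0, 0, 54/17, 22/17]
R4 ← R4 − (7/5)·R3: [0, 0, 0, 0]
R5 ← R5 + (7/5)·R3: [0, 0, 0, 0]
R6 ← R6 + (2/5)·R3: [0, 0, 0, 0]
3 pivots among 4 columns.
Only 3 < 4 pivot columns, so the columns are linearly dependent.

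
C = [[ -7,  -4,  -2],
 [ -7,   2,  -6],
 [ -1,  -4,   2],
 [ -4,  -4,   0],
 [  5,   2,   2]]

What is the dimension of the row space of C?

Row reduce to echelon form.
R2 ← R2 − R1: [0, 6, -4]
R3 ← R3 − (1/7)·R1: [0, -24/7, 16/7]
R4 ← R4 − (4/7)·R1: [0, -12/7, 8/7]
R5 ← R5 + (5/7)·R1: [0, -6/7, 4/7]
R3 ← R3 + (4/7)·R2: [0, 0, 0]
R4 ← R4 + (2/7)·R2: [0, 0, 0]
R5 ← R5 + (1/7)·R2: [0, 0, 0]
Echelon form has 2 nonzero rows, so rank(C) = 2.
The row space has dimension equal to the rank: 2.

2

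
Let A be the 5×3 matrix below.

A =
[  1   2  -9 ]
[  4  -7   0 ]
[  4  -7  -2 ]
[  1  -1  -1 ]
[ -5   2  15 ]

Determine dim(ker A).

Row reduce to echelon form.
R2 ← R2 − (4)·R1: [0, -15, 36]
R3 ← R3 − (4)·R1: [0, -15, 34]
R4 ← R4 − R1: [0, -3, 8]
R5 ← R5 + (5)·R1: [0, 12, -30]
R3 ← R3 − R2: [0, 0, -2]
R4 ← R4 − (1/5)·R2: [0, 0, 4/5]
R5 ← R5 + (4/5)·R2: [0, 0, -6/5]
R4 ← R4 + (2/5)·R3: [0, 0, 0]
R5 ← R5 − (3/5)·R3: [0, 0, 0]
3 nonzero rows, so rank(A) = 3.
A has 3 columns; by rank–nullity, nullity = 3 − 3 = 0.

0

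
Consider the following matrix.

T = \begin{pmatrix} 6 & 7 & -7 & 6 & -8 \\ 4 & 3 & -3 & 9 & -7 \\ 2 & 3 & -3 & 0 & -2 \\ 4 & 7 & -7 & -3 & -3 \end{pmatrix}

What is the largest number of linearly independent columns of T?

Row reduce to echelon form.
R2 ← R2 − (2/3)·R1: [0, -5/3, 5/3, 5, -5/3]
R3 ← R3 − (1/3)·R1: [0, 2/3, -2/3, -2, 2/3]
R4 ← R4 − (2/3)·R1: [0, 7/3, -7/3, -7, 7/3]
R3 ← R3 + (2/5)·R2: [0, 0, 0, 0, 0]
R4 ← R4 + (7/5)·R2: [0, 0, 0, 0, 0]
Echelon form has 2 nonzero rows, so rank(T) = 2.
The rank gives the maximum number of linearly independent columns: 2.

2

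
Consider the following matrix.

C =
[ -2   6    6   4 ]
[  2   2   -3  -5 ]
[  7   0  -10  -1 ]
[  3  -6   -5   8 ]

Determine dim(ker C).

1

Row reduce to echelon form.
R2 ← R2 + R1: [0, 8, 3, -1]
R3 ← R3 + (7/2)·R1: [0, 21, 11, 13]
R4 ← R4 + (3/2)·R1: [0, 3, 4, 14]
R3 ← R3 − (21/8)·R2: [0, 0, 25/8, 125/8]
R4 ← R4 − (3/8)·R2: [0, 0, 23/8, 115/8]
R4 ← R4 − (23/25)·R3: [0, 0, 0, 0]
3 nonzero rows, so rank(C) = 3.
C has 4 columns; by rank–nullity, nullity = 4 − 3 = 1.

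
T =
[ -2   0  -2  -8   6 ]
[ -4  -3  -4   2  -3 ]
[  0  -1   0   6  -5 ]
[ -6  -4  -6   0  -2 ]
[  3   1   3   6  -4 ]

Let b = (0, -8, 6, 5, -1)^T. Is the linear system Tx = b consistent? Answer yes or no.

Row reduce the augmented matrix [T | b].
R2 ← R2 − (2)·R1: [0, -3, 0, 18, -15, -8]
R4 ← R4 − (3)·R1: [0, -4, 0, 24, -20, 5]
R5 ← R5 + (3/2)·R1: [0, 1, 0, -6, 5, -1]
R3 ← R3 − (1/3)·R2: [0, 0, 0, 0, 0, 26/3]
R4 ← R4 − (4/3)·R2: [0, 0, 0, 0, 0, 47/3]
R5 ← R5 + (1/3)·R2: [0, 0, 0, 0, 0, -11/3]
R4 ← R4 − (47/26)·R3: [0, 0, 0, 0, 0, 0]
R5 ← R5 + (11/26)·R3: [0, 0, 0, 0, 0, 0]
The echelon form has 3 nonzero rows; the last pivot sits in the augmented column, so rank(T) = 2 but rank([T|b]) = 3.
Since the ranks differ, the system is inconsistent.

no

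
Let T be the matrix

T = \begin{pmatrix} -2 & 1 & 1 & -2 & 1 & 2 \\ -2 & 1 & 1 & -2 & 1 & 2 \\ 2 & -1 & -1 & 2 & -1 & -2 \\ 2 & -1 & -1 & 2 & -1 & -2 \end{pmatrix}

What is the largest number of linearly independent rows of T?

Row reduce to echelon form.
R2 ← R2 − R1: [0, 0, 0, 0, 0, 0]
R3 ← R3 + R1: [0, 0, 0, 0, 0, 0]
R4 ← R4 + R1: [0, 0, 0, 0, 0, 0]
Echelon form has 1 nonzero row, so rank(T) = 1.
The rank gives the maximum number of linearly independent rows: 1.

1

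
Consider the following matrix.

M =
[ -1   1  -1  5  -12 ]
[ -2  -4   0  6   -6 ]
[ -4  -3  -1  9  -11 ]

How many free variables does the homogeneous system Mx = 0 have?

Row reduce to echelon form.
R2 ← R2 − (2)·R1: [0, -6, 2, -4, 18]
R3 ← R3 − (4)·R1: [0, -7, 3, -11, 37]
R3 ← R3 − (7/6)·R2: [0, 0, 2/3, -19/3, 16]
3 nonzero rows, so rank(M) = 3.
M has 5 columns; by rank–nullity, nullity = 5 − 3 = 2.

2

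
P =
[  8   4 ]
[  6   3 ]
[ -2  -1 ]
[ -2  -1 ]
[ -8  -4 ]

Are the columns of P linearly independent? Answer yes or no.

no

Row reduce P to echelon form.
R2 ← R2 − (3/4)·R1: [0, 0]
R3 ← R3 + (1/4)·R1: [0, 0]
R4 ← R4 + (1/4)·R1: [0, 0]
R5 ← R5 + R1: [0, 0]
1 pivot among 2 columns.
Only 1 < 2 pivot columns, so the columns are linearly dependent.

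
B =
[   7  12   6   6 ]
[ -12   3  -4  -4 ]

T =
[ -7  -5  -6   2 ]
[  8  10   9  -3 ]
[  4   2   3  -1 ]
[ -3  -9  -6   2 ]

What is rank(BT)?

2

First compute BT:
[[ 53,  43,  48, -16],
 [104, 118, 111, -37]]
Now row reduce the product.
R2 ← R2 − (104/53)·R1: [0, 1782/53, 891/53, -297/53]
2 nonzero rows, so rank(BT) = 2.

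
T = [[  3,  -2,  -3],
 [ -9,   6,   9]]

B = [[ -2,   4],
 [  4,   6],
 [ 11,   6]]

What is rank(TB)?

1

First compute TB:
[[-47, -18],
 [141,  54]]
Now row reduce the product.
R2 ← R2 + (3)·R1: [0, 0]
1 nonzero row, so rank(TB) = 1.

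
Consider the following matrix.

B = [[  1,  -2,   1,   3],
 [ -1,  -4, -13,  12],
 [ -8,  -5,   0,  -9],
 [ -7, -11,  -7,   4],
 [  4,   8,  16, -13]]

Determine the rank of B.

Row reduce to echelon form.
R2 ← R2 + R1: [0, -6, -12, 15]
R3 ← R3 + (8)·R1: [0, -21, 8, 15]
R4 ← R4 + (7)·R1: [0, -25, 0, 25]
R5 ← R5 − (4)·R1: [0, 16, 12, -25]
R3 ← R3 − (7/2)·R2: [0, 0, 50, -75/2]
R4 ← R4 − (25/6)·R2: [0, 0, 50, -75/2]
R5 ← R5 + (8/3)·R2: [0, 0, -20, 15]
R4 ← R4 − R3: [0, 0, 0, 0]
R5 ← R5 + (2/5)·R3: [0, 0, 0, 0]
Echelon form has 3 nonzero rows, so rank(B) = 3.

3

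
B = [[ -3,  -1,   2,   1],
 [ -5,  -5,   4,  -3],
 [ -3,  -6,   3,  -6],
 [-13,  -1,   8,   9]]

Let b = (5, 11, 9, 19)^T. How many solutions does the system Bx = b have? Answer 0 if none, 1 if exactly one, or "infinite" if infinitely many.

infinite

Row reduce the augmented matrix [B | b].
R2 ← R2 − (5/3)·R1: [0, -10/3, 2/3, -14/3, 8/3]
R3 ← R3 − R1: [0, -5, 1, -7, 4]
R4 ← R4 − (13/3)·R1: [0, 10/3, -2/3, 14/3, -8/3]
R3 ← R3 − (3/2)·R2: [0, 0, 0, 0, 0]
R4 ← R4 + R2: [0, 0, 0, 0, 0]
The echelon form has 2 nonzero rows, and every pivot lies in the first 4 columns, so rank(B) = rank([B|b]) = 2.
The system is consistent.
rank = 2 < 4 unknowns, so there are infinitely many solutions.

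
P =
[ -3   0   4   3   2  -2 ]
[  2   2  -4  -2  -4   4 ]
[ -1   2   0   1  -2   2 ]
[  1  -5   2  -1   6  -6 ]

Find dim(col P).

Row reduce to echelon form.
R2 ← R2 + (2/3)·R1: [0, 2, -4/3, 0, -8/3, 8/3]
R3 ← R3 − (1/3)·R1: [0, 2, -4/3, 0, -8/3, 8/3]
R4 ← R4 + (1/3)·R1: [0, -5, 10/3, 0, 20/3, -20/3]
R3 ← R3 − R2: [0, 0, 0, 0, 0, 0]
R4 ← R4 + (5/2)·R2: [0, 0, 0, 0, 0, 0]
Echelon form has 2 nonzero rows, so rank(P) = 2.
The column space has dimension equal to the rank: 2.

2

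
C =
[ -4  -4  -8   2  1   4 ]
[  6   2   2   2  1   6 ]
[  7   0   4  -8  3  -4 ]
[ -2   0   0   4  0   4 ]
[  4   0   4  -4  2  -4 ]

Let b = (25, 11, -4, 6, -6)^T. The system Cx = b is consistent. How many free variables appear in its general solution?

1

Row reduce the augmented matrix [C | b].
R2 ← R2 + (3/2)·R1: [0, -4, -10, 5, 5/2, 12, 97/2]
R3 ← R3 + (7/4)·R1: [0, -7, -10, -9/2, 19/4, 3, 159/4]
R4 ← R4 − (1/2)·R1: [0, 2, 4, 3, -1/2, 2, -13/2]
R5 ← R5 + R1: [0, -4, -4, -2, 3, 0, 19]
R3 ← R3 − (7/4)·R2: [0, 0, 15/2, -53/4, 3/8, -18, -361/8]
R4 ← R4 + (1/2)·R2: [0, 0, -1, 11/2, 3/4, 8, 71/4]
R5 ← R5 − R2: [0, 0, 6, -7, 1/2, -12, -59/2]
R4 ← R4 + (2/15)·R3: [0, 0, 0, 56/15, 4/5, 28/5, 176/15]
R5 ← R5 − (4/5)·R3: [0, 0, 0, 18/5, 1/5, 12/5, 33/5]
R5 ← R5 − (27/28)·R4: [0, 0, 0, 0, -4/7, -3, -33/7]
The echelon form has 5 nonzero rows, and every pivot lies in the first 6 columns, so rank(C) = rank([C|b]) = 5.
The system is consistent.
Free variables = (unknowns) − (rank) = 6 − 5 = 1.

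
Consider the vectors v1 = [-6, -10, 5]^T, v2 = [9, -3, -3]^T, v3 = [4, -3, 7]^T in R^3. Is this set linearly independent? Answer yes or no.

yes

Form the matrix with these vectors as rows and row reduce.
R2 ← R2 + (3/2)·R1: [0, -18, 9/2]
R3 ← R3 + (2/3)·R1: [0, -29/3, 31/3]
R3 ← R3 − (29/54)·R2: [0, 0, 95/12]
3 nonzero rows, so the 3 vectors span a space of dimension 3.
Since 3 = 3, the vectors are linearly independent.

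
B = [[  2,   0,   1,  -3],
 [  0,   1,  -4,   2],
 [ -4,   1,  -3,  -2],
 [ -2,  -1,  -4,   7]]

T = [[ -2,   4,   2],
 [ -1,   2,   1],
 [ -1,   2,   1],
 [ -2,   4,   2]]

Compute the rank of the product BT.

First compute BT:
[[  1,  -2,  -1],
 [ -1,   2,   1],
 [ 14, -28, -14],
 [ -5,  10,   5]]
Now row reduce the product.
R2 ← R2 + R1: [0, 0, 0]
R3 ← R3 − (14)·R1: [0, 0, 0]
R4 ← R4 + (5)·R1: [0, 0, 0]
1 nonzero row, so rank(BT) = 1.

1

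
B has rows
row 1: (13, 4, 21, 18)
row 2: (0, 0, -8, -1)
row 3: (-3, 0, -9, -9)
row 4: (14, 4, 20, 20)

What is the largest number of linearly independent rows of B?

Row reduce to echelon form.
R3 ← R3 + (3/13)·R1: [0, 12/13, -54/13, -63/13]
R4 ← R4 − (14/13)·R1: [0, -4/13, -34/13, 8/13]
Swap R2 ↔ R3
R4 ← R4 + (1/3)·R2: [0, 0, -4, -1]
R4 ← R4 − (1/2)·R3: [0, 0, 0, -1/2]
Echelon form has 4 nonzero rows, so rank(B) = 4.
The rank gives the maximum number of linearly independent rows: 4.

4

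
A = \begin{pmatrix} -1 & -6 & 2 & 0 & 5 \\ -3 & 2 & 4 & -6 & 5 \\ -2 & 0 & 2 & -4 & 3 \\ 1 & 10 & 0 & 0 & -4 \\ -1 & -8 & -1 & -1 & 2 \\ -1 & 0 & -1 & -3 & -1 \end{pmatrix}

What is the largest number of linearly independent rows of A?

Row reduce to echelon form.
R2 ← R2 − (3)·R1: [0, 20, -2, -6, -10]
R3 ← R3 − (2)·R1: [0, 12, -2, -4, -7]
R4 ← R4 + R1: [0, 4, 2, 0, 1]
R5 ← R5 − R1: [0, -2, -3, -1, -3]
R6 ← R6 − R1: [0, 6, -3, -3, -6]
R3 ← R3 − (3/5)·R2: [0, 0, -4/5, -2/5, -1]
R4 ← R4 − (1/5)·R2: [0, 0, 12/5, 6/5, 3]
R5 ← R5 + (1/10)·R2: [0, 0, -16/5, -8/5, -4]
R6 ← R6 − (3/10)·R2: [0, 0, -12/5, -6/5, -3]
R4 ← R4 + (3)·R3: [0, 0, 0, 0, 0]
R5 ← R5 − (4)·R3: [0, 0, 0, 0, 0]
R6 ← R6 − (3)·R3: [0, 0, 0, 0, 0]
Echelon form has 3 nonzero rows, so rank(A) = 3.
The rank gives the maximum number of linearly independent rows: 3.

3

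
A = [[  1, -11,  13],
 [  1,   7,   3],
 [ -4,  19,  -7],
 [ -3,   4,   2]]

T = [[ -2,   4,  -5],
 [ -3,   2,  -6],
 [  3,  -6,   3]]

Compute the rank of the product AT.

3

First compute AT:
[[ 70, -96, 100],
 [-14,   0, -38],
 [-70,  64, -115],
 [  0, -16,  -3]]
Now row reduce the product.
R2 ← R2 + (1/5)·R1: [0, -96/5, -18]
R3 ← R3 + R1: [0, -32, -15]
R3 ← R3 − (5/3)·R2: [0, 0, 15]
R4 ← R4 − (5/6)·R2: [0, 0, 12]
R4 ← R4 − (4/5)·R3: [0, 0, 0]
3 nonzero rows, so rank(AT) = 3.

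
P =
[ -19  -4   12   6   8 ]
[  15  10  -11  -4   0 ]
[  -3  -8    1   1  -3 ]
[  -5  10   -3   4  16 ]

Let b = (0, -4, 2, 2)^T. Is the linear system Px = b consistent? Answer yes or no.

no

Row reduce the augmented matrix [P | b].
R2 ← R2 + (15/19)·R1: [0, 130/19, -29/19, 14/19, 120/19, -4]
R3 ← R3 − (3/19)·R1: [0, -140/19, -17/19, 1/19, -81/19, 2]
R4 ← R4 − (5/19)·R1: [0, 210/19, -117/19, 46/19, 264/19, 2]
R3 ← R3 + (14/13)·R2: [0, 0, -33/13, 11/13, 33/13, -30/13]
R4 ← R4 − (21/13)·R2: [0, 0, -48/13, 16/13, 48/13, 110/13]
R4 ← R4 − (16/11)·R3: [0, 0, 0, 0, 0, 130/11]
The echelon form has 4 nonzero rows; the last pivot sits in the augmented column, so rank(P) = 3 but rank([P|b]) = 4.
Since the ranks differ, the system is inconsistent.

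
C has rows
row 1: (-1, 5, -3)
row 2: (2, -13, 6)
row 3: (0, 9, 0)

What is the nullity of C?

1

Row reduce to echelon form.
R2 ← R2 + (2)·R1: [0, -3, 0]
R3 ← R3 + (3)·R2: [0, 0, 0]
2 nonzero rows, so rank(C) = 2.
C has 3 columns; by rank–nullity, nullity = 3 − 2 = 1.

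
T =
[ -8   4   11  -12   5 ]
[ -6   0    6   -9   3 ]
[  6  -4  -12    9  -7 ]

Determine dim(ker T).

Row reduce to echelon form.
R2 ← R2 − (3/4)·R1: [0, -3, -9/4, 0, -3/4]
R3 ← R3 + (3/4)·R1: [0, -1, -15/4, 0, -13/4]
R3 ← R3 − (1/3)·R2: [0, 0, -3, 0, -3]
3 nonzero rows, so rank(T) = 3.
T has 5 columns; by rank–nullity, nullity = 5 − 3 = 2.

2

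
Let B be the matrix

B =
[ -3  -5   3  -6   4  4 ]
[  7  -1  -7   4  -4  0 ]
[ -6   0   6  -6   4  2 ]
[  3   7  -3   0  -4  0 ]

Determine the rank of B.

3

Row reduce to echelon form.
R2 ← R2 + (7/3)·R1: [0, -38/3, 0, -10, 16/3, 28/3]
R3 ← R3 − (2)·R1: [0, 10, 0, 6, -4, -6]
R4 ← R4 + R1: [0, 2, 0, -6, 0, 4]
R3 ← R3 + (15/19)·R2: [0, 0, 0, -36/19, 4/19, 26/19]
R4 ← R4 + (3/19)·R2: [0, 0, 0, -144/19, 16/19, 104/19]
R4 ← R4 − (4)·R3: [0, 0, 0, 0, 0, 0]
Echelon form has 3 nonzero rows, so rank(B) = 3.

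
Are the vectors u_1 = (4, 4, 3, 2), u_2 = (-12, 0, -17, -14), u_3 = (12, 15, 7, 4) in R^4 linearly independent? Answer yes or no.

Form the matrix with these vectors as rows and row reduce.
R2 ← R2 + (3)·R1: [0, 12, -8, -8]
R3 ← R3 − (3)·R1: [0, 3, -2, -2]
R3 ← R3 − (1/4)·R2: [0, 0, 0, 0]
2 nonzero rows, so the 3 vectors span a space of dimension 2.
Since 2 < 3, the vectors are linearly dependent.

no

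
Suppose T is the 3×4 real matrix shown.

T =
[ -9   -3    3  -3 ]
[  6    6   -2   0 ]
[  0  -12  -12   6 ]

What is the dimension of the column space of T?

3

Row reduce to echelon form.
R2 ← R2 + (2/3)·R1: [0, 4, 0, -2]
R3 ← R3 + (3)·R2: [0, 0, -12, 0]
Echelon form has 3 nonzero rows, so rank(T) = 3.
The column space has dimension equal to the rank: 3.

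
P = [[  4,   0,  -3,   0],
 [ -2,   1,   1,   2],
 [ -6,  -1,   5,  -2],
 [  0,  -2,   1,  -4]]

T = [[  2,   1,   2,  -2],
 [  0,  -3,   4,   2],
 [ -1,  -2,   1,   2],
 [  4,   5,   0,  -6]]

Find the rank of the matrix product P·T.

2

First compute PT:
[[ 11,  10,   5, -14],
 [  3,   3,   1,  -4],
 [-25, -23, -11,  32],
 [-17, -16,  -7,  22]]
Now row reduce the product.
R2 ← R2 − (3/11)·R1: [0, 3/11, -4/11, -2/11]
R3 ← R3 + (25/11)·R1: [0, -3/11, 4/11, 2/11]
R4 ← R4 + (17/11)·R1: [0, -6/11, 8/11, 4/11]
R3 ← R3 + R2: [0, 0, 0, 0]
R4 ← R4 + (2)·R2: [0, 0, 0, 0]
2 nonzero rows, so rank(PT) = 2.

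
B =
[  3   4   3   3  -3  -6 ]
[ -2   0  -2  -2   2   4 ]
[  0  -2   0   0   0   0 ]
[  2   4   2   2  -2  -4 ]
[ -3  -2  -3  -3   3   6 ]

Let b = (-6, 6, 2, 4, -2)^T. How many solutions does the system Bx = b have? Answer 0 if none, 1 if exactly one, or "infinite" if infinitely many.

0

Row reduce the augmented matrix [B | b].
R2 ← R2 + (2/3)·R1: [0, 8/3, 0, 0, 0, 0, 2]
R4 ← R4 − (2/3)·R1: [0, 4/3, 0, 0, 0, 0, 8]
R5 ← R5 + R1: [0, 2, 0, 0, 0, 0, -8]
R3 ← R3 + (3/4)·R2: [0, 0, 0, 0, 0, 0, 7/2]
R4 ← R4 − (1/2)·R2: [0, 0, 0, 0, 0, 0, 7]
R5 ← R5 − (3/4)·R2: [0, 0, 0, 0, 0, 0, -19/2]
R4 ← R4 − (2)·R3: [0, 0, 0, 0, 0, 0, 0]
R5 ← R5 + (19/7)·R3: [0, 0, 0, 0, 0, 0, 0]
The echelon form has 3 nonzero rows; the last pivot sits in the augmented column, so rank(B) = 2 but rank([B|b]) = 3.
Since the ranks differ, the system is inconsistent.
It has no solutions.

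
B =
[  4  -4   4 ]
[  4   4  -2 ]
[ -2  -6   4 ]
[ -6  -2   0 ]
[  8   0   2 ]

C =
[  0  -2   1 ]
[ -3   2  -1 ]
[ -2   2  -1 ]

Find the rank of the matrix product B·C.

2

First compute BC:
[[  4,  -8,   4],
 [ -8,  -4,   2],
 [ 10,   0,   0],
 [  6,   8,  -4],
 [ -4, -12,   6]]
Now row reduce the product.
R2 ← R2 + (2)·R1: [0, -20, 10]
R3 ← R3 − (5/2)·R1: [0, 20, -10]
R4 ← R4 − (3/2)·R1: [0, 20, -10]
R5 ← R5 + R1: [0, -20, 10]
R3 ← R3 + R2: [0, 0, 0]
R4 ← R4 + R2: [0, 0, 0]
R5 ← R5 − R2: [0, 0, 0]
2 nonzero rows, so rank(BC) = 2.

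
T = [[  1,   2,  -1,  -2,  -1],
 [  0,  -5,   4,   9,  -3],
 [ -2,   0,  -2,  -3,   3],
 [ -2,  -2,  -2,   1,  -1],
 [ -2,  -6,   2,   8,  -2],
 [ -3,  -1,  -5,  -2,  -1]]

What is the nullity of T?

Row reduce to echelon form.
R3 ← R3 + (2)·R1: [0, 4, -4, -7, 1]
R4 ← R4 + (2)·R1: [0, 2, -4, -3, -3]
R5 ← R5 + (2)·R1: [0, -2, 0, 4, -4]
R6 ← R6 + (3)·R1: [0, 5, -8, -8, -4]
R3 ← R3 + (4/5)·R2: [0, 0, -4/5, 1/5, -7/5]
R4 ← R4 + (2/5)·R2: [0, 0, -12/5, 3/5, -21/5]
R5 ← R5 − (2/5)·R2: [0, 0, -8/5, 2/5, -14/5]
R6 ← R6 + R2: [0, 0, -4, 1, -7]
R4 ← R4 − (3)·R3: [0, 0, 0, 0, 0]
R5 ← R5 − (2)·R3: [0, 0, 0, 0, 0]
R6 ← R6 − (5)·R3: [0, 0, 0, 0, 0]
3 nonzero rows, so rank(T) = 3.
T has 5 columns; by rank–nullity, nullity = 5 − 3 = 2.

2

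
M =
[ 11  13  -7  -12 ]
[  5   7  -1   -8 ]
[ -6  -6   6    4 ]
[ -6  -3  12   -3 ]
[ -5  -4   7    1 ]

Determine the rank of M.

2

Row reduce to echelon form.
R2 ← R2 − (5/11)·R1: [0, 12/11, 24/11, -28/11]
R3 ← R3 + (6/11)·R1: [0, 12/11, 24/11, -28/11]
R4 ← R4 + (6/11)·R1: [0, 45/11, 90/11, -105/11]
R5 ← R5 + (5/11)·R1: [0, 21/11, 42/11, -49/11]
R3 ← R3 − R2: [0, 0, 0, 0]
R4 ← R4 − (15/4)·R2: [0, 0, 0, 0]
R5 ← R5 − (7/4)·R2: [0, 0, 0, 0]
Echelon form has 2 nonzero rows, so rank(M) = 2.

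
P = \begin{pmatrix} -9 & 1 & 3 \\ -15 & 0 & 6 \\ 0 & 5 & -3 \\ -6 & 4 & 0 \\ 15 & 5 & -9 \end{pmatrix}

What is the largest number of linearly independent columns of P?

2

Row reduce to echelon form.
R2 ← R2 − (5/3)·R1: [0, -5/3, 1]
R4 ← R4 − (2/3)·R1: [0, 10/3, -2]
R5 ← R5 + (5/3)·R1: [0, 20/3, -4]
R3 ← R3 + (3)·R2: [0, 0, 0]
R4 ← R4 + (2)·R2: [0, 0, 0]
R5 ← R5 + (4)·R2: [0, 0, 0]
Echelon form has 2 nonzero rows, so rank(P) = 2.
The rank gives the maximum number of linearly independent columns: 2.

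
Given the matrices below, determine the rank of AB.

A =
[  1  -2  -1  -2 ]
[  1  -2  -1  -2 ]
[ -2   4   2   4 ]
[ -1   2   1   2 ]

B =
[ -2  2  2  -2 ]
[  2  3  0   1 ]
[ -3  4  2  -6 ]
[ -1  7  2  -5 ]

First compute AB:
[[ -1, -22,  -4,  12],
 [ -1, -22,  -4,  12],
 [  2,  44,   8, -24],
 [  1,  22,   4, -12]]
Now row reduce the product.
R2 ← R2 − R1: [0, 0, 0, 0]
R3 ← R3 + (2)·R1: [0, 0, 0, 0]
R4 ← R4 + R1: [0, 0, 0, 0]
1 nonzero row, so rank(AB) = 1.

1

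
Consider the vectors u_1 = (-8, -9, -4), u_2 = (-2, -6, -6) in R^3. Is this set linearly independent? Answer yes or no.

Form the matrix with these vectors as rows and row reduce.
R2 ← R2 − (1/4)·R1: [0, -15/4, -5]
2 nonzero rows, so the 2 vectors span a space of dimension 2.
Since 2 = 2, the vectors are linearly independent.

yes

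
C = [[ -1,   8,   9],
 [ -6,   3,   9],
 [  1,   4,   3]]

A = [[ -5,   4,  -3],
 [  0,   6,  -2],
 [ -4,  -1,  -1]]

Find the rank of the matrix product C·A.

First compute CA:
[[-31,  35, -22],
 [ -6, -15,   3],
 [-17,  25, -14]]
Now row reduce the product.
R2 ← R2 − (6/31)·R1: [0, -675/31, 225/31]
R3 ← R3 − (17/31)·R1: [0, 180/31, -60/31]
R3 ← R3 + (4/15)·R2: [0, 0, 0]
2 nonzero rows, so rank(CA) = 2.

2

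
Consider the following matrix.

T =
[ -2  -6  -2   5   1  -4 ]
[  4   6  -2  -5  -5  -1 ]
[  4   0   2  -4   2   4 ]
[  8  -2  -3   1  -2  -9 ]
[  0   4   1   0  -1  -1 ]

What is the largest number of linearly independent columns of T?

4

Row reduce to echelon form.
R2 ← R2 + (2)·R1: [0, -6, -6, 5, -3, -9]
R3 ← R3 + (2)·R1: [0, -12, -2, 6, 4, -4]
R4 ← R4 + (4)·R1: [0, -26, -11, 21, 2, -25]
R3 ← R3 − (2)·R2: [0, 0, 10, -4, 10, 14]
R4 ← R4 − (13/3)·R2: [0, 0, 15, -2/3, 15, 14]
R5 ← R5 + (2/3)·R2: [0, 0, -3, 10/3, -3, -7]
R4 ← R4 − (3/2)·R3: [0, 0, 0, 16/3, 0, -7]
R5 ← R5 + (3/10)·R3: [0, 0, 0, 32/15, 0, -14/5]
R5 ← R5 − (2/5)·R4: [0, 0, 0, 0, 0, 0]
Echelon form has 4 nonzero rows, so rank(T) = 4.
The rank gives the maximum number of linearly independent columns: 4.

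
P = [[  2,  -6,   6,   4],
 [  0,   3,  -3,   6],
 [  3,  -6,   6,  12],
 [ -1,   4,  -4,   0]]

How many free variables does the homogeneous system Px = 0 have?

Row reduce to echelon form.
R3 ← R3 − (3/2)·R1: [0, 3, -3, 6]
R4 ← R4 + (1/2)·R1: [0, 1, -1, 2]
R3 ← R3 − R2: [0, 0, 0, 0]
R4 ← R4 − (1/3)·R2: [0, 0, 0, 0]
2 nonzero rows, so rank(P) = 2.
P has 4 columns; by rank–nullity, nullity = 4 − 2 = 2.

2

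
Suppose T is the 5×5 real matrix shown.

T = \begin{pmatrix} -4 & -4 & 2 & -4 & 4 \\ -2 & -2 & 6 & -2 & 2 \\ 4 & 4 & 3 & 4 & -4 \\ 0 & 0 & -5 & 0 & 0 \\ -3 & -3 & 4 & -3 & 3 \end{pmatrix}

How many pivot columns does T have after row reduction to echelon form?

2

Row reduce to echelon form.
R2 ← R2 − (1/2)·R1: [0, 0, 5, 0, 0]
R3 ← R3 + R1: [0, 0, 5, 0, 0]
R5 ← R5 − (3/4)·R1: [0, 0, 5/2, 0, 0]
R3 ← R3 − R2: [0, 0, 0, 0, 0]
R4 ← R4 + R2: [0, 0, 0, 0, 0]
R5 ← R5 − (1/2)·R2: [0, 0, 0, 0, 0]
Echelon form has 2 nonzero rows, so rank(T) = 2.
Each nonzero row contributes one pivot column: 2 pivot columns.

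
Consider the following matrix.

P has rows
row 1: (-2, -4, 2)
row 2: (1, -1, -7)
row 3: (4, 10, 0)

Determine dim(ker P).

Row reduce to echelon form.
R2 ← R2 + (1/2)·R1: [0, -3, -6]
R3 ← R3 + (2)·R1: [0, 2, 4]
R3 ← R3 + (2/3)·R2: [0, 0, 0]
2 nonzero rows, so rank(P) = 2.
P has 3 columns; by rank–nullity, nullity = 3 − 2 = 1.

1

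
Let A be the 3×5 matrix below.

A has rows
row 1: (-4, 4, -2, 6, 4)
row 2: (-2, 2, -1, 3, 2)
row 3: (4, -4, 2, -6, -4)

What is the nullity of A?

4

Row reduce to echelon form.
R2 ← R2 − (1/2)·R1: [0, 0, 0, 0, 0]
R3 ← R3 + R1: [0, 0, 0, 0, 0]
1 nonzero row, so rank(A) = 1.
A has 5 columns; by rank–nullity, nullity = 5 − 1 = 4.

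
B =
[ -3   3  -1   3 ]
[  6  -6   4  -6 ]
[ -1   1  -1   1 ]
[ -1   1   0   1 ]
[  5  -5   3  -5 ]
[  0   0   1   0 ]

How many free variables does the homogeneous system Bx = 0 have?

Row reduce to echelon form.
R2 ← R2 + (2)·R1: [0, 0, 2, 0]
R3 ← R3 − (1/3)·R1: [0, 0, -2/3, 0]
R4 ← R4 − (1/3)·R1: [0, 0, 1/3, 0]
R5 ← R5 + (5/3)·R1: [0, 0, 4/3, 0]
R3 ← R3 + (1/3)·R2: [0, 0, 0, 0]
R4 ← R4 − (1/6)·R2: [0, 0, 0, 0]
R5 ← R5 − (2/3)·R2: [0, 0, 0, 0]
R6 ← R6 − (1/2)·R2: [0, 0, 0, 0]
2 nonzero rows, so rank(B) = 2.
B has 4 columns; by rank–nullity, nullity = 4 − 2 = 2.

2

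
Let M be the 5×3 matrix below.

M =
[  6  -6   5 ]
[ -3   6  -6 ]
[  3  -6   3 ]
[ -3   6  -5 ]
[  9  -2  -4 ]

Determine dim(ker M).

0

Row reduce to echelon form.
R2 ← R2 + (1/2)·R1: [0, 3, -7/2]
R3 ← R3 − (1/2)·R1: [0, -3, 1/2]
R4 ← R4 + (1/2)·R1: [0, 3, -5/2]
R5 ← R5 − (3/2)·R1: [0, 7, -23/2]
R3 ← R3 + R2: [0, 0, -3]
R4 ← R4 − R2: [0, 0, 1]
R5 ← R5 − (7/3)·R2: [0, 0, -10/3]
R4 ← R4 + (1/3)·R3: [0, 0, 0]
R5 ← R5 − (10/9)·R3: [0, 0, 0]
3 nonzero rows, so rank(M) = 3.
M has 3 columns; by rank–nullity, nullity = 3 − 3 = 0.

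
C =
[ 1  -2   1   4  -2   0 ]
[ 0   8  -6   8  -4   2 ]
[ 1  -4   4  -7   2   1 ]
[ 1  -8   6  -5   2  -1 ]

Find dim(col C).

3

Row reduce to echelon form.
R3 ← R3 − R1: [0, -2, 3, -11, 4, 1]
R4 ← R4 − R1: [0, -6, 5, -9, 4, -1]
R3 ← R3 + (1/4)·R2: [0, 0, 3/2, -9, 3, 3/2]
R4 ← R4 + (3/4)·R2: [0, 0, 1/2, -3, 1, 1/2]
R4 ← R4 − (1/3)·R3: [0, 0, 0, 0, 0, 0]
Echelon form has 3 nonzero rows, so rank(C) = 3.
The column space has dimension equal to the rank: 3.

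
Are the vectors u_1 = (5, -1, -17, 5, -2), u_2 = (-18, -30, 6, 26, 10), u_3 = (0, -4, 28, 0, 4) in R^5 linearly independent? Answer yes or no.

yes

Form the matrix with these vectors as rows and row reduce.
R2 ← R2 + (18/5)·R1: [0, -168/5, -276/5, 44, 14/5]
R3 ← R3 − (5/42)·R2: [0, 0, 242/7, -110/21, 11/3]
3 nonzero rows, so the 3 vectors span a space of dimension 3.
Since 3 = 3, the vectors are linearly independent.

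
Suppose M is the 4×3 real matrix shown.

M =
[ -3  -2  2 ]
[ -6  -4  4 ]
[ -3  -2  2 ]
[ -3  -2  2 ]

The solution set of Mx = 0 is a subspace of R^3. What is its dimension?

2

Row reduce to echelon form.
R2 ← R2 − (2)·R1: [0, 0, 0]
R3 ← R3 − R1: [0, 0, 0]
R4 ← R4 − R1: [0, 0, 0]
1 nonzero row, so rank(M) = 1.
M has 3 columns; by rank–nullity, nullity = 3 − 1 = 2.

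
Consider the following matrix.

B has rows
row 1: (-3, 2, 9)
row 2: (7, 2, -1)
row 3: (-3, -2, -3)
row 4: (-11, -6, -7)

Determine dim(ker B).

Row reduce to echelon form.
R2 ← R2 + (7/3)·R1: [0, 20/3, 20]
R3 ← R3 − R1: [0, -4, -12]
R4 ← R4 − (11/3)·R1: [0, -40/3, -40]
R3 ← R3 + (3/5)·R2: [0, 0, 0]
R4 ← R4 + (2)·R2: [0, 0, 0]
2 nonzero rows, so rank(B) = 2.
B has 3 columns; by rank–nullity, nullity = 3 − 2 = 1.

1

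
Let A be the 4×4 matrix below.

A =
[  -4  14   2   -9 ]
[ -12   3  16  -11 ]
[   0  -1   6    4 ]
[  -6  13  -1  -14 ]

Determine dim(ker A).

1

Row reduce to echelon form.
R2 ← R2 − (3)·R1: [0, -39, 10, 16]
R4 ← R4 − (3/2)·R1: [0, -8, -4, -1/2]
R3 ← R3 − (1/39)·R2: [0, 0, 224/39, 140/39]
R4 ← R4 − (8/39)·R2: [0, 0, -236/39, -295/78]
R4 ← R4 + (59/56)·R3: [0, 0, 0, 0]
3 nonzero rows, so rank(A) = 3.
A has 4 columns; by rank–nullity, nullity = 4 − 3 = 1.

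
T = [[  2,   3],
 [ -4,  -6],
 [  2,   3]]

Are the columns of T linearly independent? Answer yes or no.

no

Row reduce T to echelon form.
R2 ← R2 + (2)·R1: [0, 0]
R3 ← R3 − R1: [0, 0]
1 pivot among 2 columns.
Only 1 < 2 pivot columns, so the columns are linearly dependent.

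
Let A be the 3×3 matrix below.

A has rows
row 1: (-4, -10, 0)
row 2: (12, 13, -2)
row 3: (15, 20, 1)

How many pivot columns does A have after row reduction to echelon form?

3

Row reduce to echelon form.
R2 ← R2 + (3)·R1: [0, -17, -2]
R3 ← R3 + (15/4)·R1: [0, -35/2, 1]
R3 ← R3 − (35/34)·R2: [0, 0, 52/17]
Echelon form has 3 nonzero rows, so rank(A) = 3.
Each nonzero row contributes one pivot column: 3 pivot columns.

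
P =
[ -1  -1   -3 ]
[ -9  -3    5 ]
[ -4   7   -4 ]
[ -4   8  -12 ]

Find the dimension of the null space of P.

0

Row reduce to echelon form.
R2 ← R2 − (9)·R1: [0, 6, 32]
R3 ← R3 − (4)·R1: [0, 11, 8]
R4 ← R4 − (4)·R1: [0, 12, 0]
R3 ← R3 − (11/6)·R2: [0, 0, -152/3]
R4 ← R4 − (2)·R2: [0, 0, -64]
R4 ← R4 − (24/19)·R3: [0, 0, 0]
3 nonzero rows, so rank(P) = 3.
P has 3 columns; by rank–nullity, nullity = 3 − 3 = 0.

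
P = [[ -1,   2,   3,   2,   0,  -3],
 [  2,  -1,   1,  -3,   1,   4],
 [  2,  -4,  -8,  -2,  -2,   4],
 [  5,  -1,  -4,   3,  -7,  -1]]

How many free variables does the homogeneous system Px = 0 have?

3

Row reduce to echelon form.
R2 ← R2 + (2)·R1: [0, 3, 7, 1, 1, -2]
R3 ← R3 + (2)·R1: [0, 0, -2, 2, -2, -2]
R4 ← R4 + (5)·R1: [0, 9, 11, 13, -7, -16]
R4 ← R4 − (3)·R2: [0, 0, -10, 10, -10, -10]
R4 ← R4 − (5)·R3: [0, 0, 0, 0, 0, 0]
3 nonzero rows, so rank(P) = 3.
P has 6 columns; by rank–nullity, nullity = 6 − 3 = 3.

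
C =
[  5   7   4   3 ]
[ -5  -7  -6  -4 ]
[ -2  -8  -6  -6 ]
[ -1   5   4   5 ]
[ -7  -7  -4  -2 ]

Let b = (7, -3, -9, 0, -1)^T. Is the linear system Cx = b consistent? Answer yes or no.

Row reduce the augmented matrix [C | b].
R2 ← R2 + R1: [0, 0, -2, -1, 4]
R3 ← R3 + (2/5)·R1: [0, -26/5, -22/5, -24/5, -31/5]
R4 ← R4 + (1/5)·R1: [0, 32/5, 24/5, 28/5, 7/5]
R5 ← R5 + (7/5)·R1: [0, 14/5, 8/5, 11/5, 44/5]
Swap R2 ↔ R3
R4 ← R4 + (16/13)·R2: [0, 0, -8/13, -4/13, -81/13]
R5 ← R5 + (7/13)·R2: [0, 0, -10/13, -5/13, 71/13]
R4 ← R4 − (4/13)·R3: [0, 0, 0, 0, -97/13]
R5 ← R5 − (5/13)·R3: [0, 0, 0, 0, 51/13]
R5 ← R5 + (51/97)·R4: [0, 0, 0, 0, 0]
The echelon form has 4 nonzero rows; the last pivot sits in the augmented column, so rank(C) = 3 but rank([C|b]) = 4.
Since the ranks differ, the system is inconsistent.

no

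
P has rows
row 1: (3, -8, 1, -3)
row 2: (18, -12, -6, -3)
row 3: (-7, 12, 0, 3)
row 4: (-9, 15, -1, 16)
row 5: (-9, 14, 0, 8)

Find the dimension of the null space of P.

Row reduce to echelon form.
R2 ← R2 − (6)·R1: [0, 36, -12, 15]
R3 ← R3 + (7/3)·R1: [0, -20/3, 7/3, -4]
R4 ← R4 + (3)·R1: [0, -9, 2, 7]
R5 ← R5 + (3)·R1: [0, -10, 3, -1]
R3 ← R3 + (5/27)·R2: [0, 0, 1/9, -11/9]
R4 ← R4 + (1/4)·R2: [0, 0, -1, 43/4]
R5 ← R5 + (5/18)·R2: [0, 0, -1/3, 19/6]
R4 ← R4 + (9)·R3: [0, 0, 0, -1/4]
R5 ← R5 + (3)·R3: [0, 0, 0, -1/2]
R5 ← R5 − (2)·R4: [0, 0, 0, 0]
4 nonzero rows, so rank(P) = 4.
P has 4 columns; by rank–nullity, nullity = 4 − 4 = 0.

0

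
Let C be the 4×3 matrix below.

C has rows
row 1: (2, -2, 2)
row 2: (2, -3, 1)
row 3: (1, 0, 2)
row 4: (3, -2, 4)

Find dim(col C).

Row reduce to echelon form.
R2 ← R2 − R1: [0, -1, -1]
R3 ← R3 − (1/2)·R1: [0, 1, 1]
R4 ← R4 − (3/2)·R1: [0, 1, 1]
R3 ← R3 + R2: [0, 0, 0]
R4 ← R4 + R2: [0, 0, 0]
Echelon form has 2 nonzero rows, so rank(C) = 2.
The column space has dimension equal to the rank: 2.

2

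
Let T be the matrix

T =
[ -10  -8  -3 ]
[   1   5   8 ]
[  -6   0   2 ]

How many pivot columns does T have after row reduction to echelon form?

Row reduce to echelon form.
R2 ← R2 + (1/10)·R1: [0, 21/5, 77/10]
R3 ← R3 − (3/5)·R1: [0, 24/5, 19/5]
R3 ← R3 − (8/7)·R2: [0, 0, -5]
Echelon form has 3 nonzero rows, so rank(T) = 3.
Each nonzero row contributes one pivot column: 3 pivot columns.

3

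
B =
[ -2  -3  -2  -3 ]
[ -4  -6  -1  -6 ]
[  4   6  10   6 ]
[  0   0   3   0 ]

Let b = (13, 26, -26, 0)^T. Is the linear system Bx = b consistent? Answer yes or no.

yes

Row reduce the augmented matrix [B | b].
R2 ← R2 − (2)·R1: [0, 0, 3, 0, 0]
R3 ← R3 + (2)·R1: [0, 0, 6, 0, 0]
R3 ← R3 − (2)·R2: [0, 0, 0, 0, 0]
R4 ← R4 − R2: [0, 0, 0, 0, 0]
The echelon form has 2 nonzero rows, and every pivot lies in the first 4 columns, so rank(B) = rank([B|b]) = 2.
The system is consistent.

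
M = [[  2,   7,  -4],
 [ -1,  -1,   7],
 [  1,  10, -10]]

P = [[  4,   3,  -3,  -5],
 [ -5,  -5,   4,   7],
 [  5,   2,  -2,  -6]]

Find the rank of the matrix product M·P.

3

First compute MP:
[[-47, -37,  30,  63],
 [ 36,  16, -15, -44],
 [-96, -67,  57, 125]]
Now row reduce the product.
R2 ← R2 + (36/47)·R1: [0, -580/47, 375/47, 200/47]
R3 ← R3 − (96/47)·R1: [0, 403/47, -201/47, -173/47]
R3 ← R3 + (403/580)·R2: [0, 0, 147/116, -21/29]
3 nonzero rows, so rank(MP) = 3.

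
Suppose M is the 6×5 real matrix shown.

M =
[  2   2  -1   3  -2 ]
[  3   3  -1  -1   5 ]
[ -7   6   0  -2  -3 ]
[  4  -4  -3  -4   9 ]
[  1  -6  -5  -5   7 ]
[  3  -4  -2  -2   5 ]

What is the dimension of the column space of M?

5

Row reduce to echelon form.
R2 ← R2 − (3/2)·R1: [0, 0, 1/2, -11/2, 8]
R3 ← R3 + (7/2)·R1: [0, 13, -7/2, 17/2, -10]
R4 ← R4 − (2)·R1: [0, -8, -1, -10, 13]
R5 ← R5 − (1/2)·R1: [0, -7, -9/2, -13/2, 8]
R6 ← R6 − (3/2)·R1: [0, -7, -1/2, -13/2, 8]
Swap R2 ↔ R3
R4 ← R4 + (8/13)·R2: [0, 0, -41/13, -62/13, 89/13]
R5 ← R5 + (7/13)·R2: [0, 0, -83/13, -25/13, 34/13]
R6 ← R6 + (7/13)·R2: [0, 0, -31/13, -25/13, 34/13]
R4 ← R4 + (82/13)·R3: [0, 0, 0, -513/13, 745/13]
R5 ← R5 + (166/13)·R3: [0, 0, 0, -938/13, 1362/13]
R6 ← R6 + (62/13)·R3: [0, 0, 0, -366/13, 530/13]
R5 ← R5 − (938/513)·R4: [0, 0, 0, 0, -8/513]
R6 ← R6 − (122/171)·R4: [0, 0, 0, 0, -20/171]
R6 ← R6 − (15/2)·R5: [0, 0, 0, 0, 0]
Echelon form has 5 nonzero rows, so rank(M) = 5.
The column space has dimension equal to the rank: 5.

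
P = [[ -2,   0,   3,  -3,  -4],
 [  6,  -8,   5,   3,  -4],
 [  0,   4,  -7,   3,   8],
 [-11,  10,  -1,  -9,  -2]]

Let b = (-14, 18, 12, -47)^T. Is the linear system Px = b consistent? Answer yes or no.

Row reduce the augmented matrix [P | b].
R2 ← R2 + (3)·R1: [0, -8, 14, -6, -16, -24]
R4 ← R4 − (11/2)·R1: [0, 10, -35/2, 15/2, 20, 30]
R3 ← R3 + (1/2)·R2: [0, 0, 0, 0, 0, 0]
R4 ← R4 + (5/4)·R2: [0, 0, 0, 0, 0, 0]
The echelon form has 2 nonzero rows, and every pivot lies in the first 5 columns, so rank(P) = rank([P|b]) = 2.
The system is consistent.

yes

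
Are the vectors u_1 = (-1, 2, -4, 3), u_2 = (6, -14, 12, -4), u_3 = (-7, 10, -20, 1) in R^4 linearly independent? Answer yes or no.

Form the matrix with these vectors as rows and row reduce.
R2 ← R2 + (6)·R1: [0, -2, -12, 14]
R3 ← R3 − (7)·R1: [0, -4, 8, -20]
R3 ← R3 − (2)·R2: [0, 0, 32, -48]
3 nonzero rows, so the 3 vectors span a space of dimension 3.
Since 3 = 3, the vectors are linearly independent.

yes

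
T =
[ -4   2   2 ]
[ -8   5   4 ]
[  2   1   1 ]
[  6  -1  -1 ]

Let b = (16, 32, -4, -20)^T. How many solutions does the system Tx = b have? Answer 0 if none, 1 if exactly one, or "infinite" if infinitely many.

Row reduce the augmented matrix [T | b].
R2 ← R2 − (2)·R1: [0, 1, 0, 0]
R3 ← R3 + (1/2)·R1: [0, 2, 2, 4]
R4 ← R4 + (3/2)·R1: [0, 2, 2, 4]
R3 ← R3 − (2)·R2: [0, 0, 2, 4]
R4 ← R4 − (2)·R2: [0, 0, 2, 4]
R4 ← R4 − R3: [0, 0, 0, 0]
The echelon form has 3 nonzero rows, and every pivot lies in the first 3 columns, so rank(T) = rank([T|b]) = 3.
The system is consistent.
rank = 3 = number of unknowns, so the solution is unique.

1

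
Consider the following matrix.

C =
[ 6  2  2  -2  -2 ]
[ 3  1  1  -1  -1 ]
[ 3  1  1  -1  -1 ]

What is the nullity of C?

Row reduce to echelon form.
R2 ← R2 − (1/2)·R1: [0, 0, 0, 0, 0]
R3 ← R3 − (1/2)·R1: [0, 0, 0, 0, 0]
1 nonzero row, so rank(C) = 1.
C has 5 columns; by rank–nullity, nullity = 5 − 1 = 4.

4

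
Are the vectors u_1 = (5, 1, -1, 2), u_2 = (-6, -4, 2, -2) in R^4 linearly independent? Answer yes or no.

Form the matrix with these vectors as rows and row reduce.
R2 ← R2 + (6/5)·R1: [0, -14/5, 4/5, 2/5]
2 nonzero rows, so the 2 vectors span a space of dimension 2.
Since 2 = 2, the vectors are linearly independent.

yes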